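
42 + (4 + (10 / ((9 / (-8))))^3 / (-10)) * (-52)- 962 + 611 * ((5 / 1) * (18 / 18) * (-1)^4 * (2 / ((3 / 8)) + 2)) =12847318 / 729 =17623.21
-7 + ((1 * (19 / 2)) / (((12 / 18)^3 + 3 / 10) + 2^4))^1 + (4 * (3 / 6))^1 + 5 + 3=16008 / 4481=3.57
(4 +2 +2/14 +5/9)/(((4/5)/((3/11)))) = 1055/462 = 2.28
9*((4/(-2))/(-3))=6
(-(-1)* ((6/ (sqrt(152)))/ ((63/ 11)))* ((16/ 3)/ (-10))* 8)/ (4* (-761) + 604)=44* sqrt(38)/ 1825425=0.00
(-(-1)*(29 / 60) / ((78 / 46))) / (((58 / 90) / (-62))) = -713 / 26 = -27.42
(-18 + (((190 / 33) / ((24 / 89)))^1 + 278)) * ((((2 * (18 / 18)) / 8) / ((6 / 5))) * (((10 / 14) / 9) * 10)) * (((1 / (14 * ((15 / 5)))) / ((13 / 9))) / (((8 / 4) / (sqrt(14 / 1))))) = 13926875 * sqrt(14) / 36324288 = 1.43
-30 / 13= -2.31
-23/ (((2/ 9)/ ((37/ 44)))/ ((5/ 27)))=-4255/ 264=-16.12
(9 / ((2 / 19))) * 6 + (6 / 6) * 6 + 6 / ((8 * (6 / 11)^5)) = 5542043 / 10368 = 534.53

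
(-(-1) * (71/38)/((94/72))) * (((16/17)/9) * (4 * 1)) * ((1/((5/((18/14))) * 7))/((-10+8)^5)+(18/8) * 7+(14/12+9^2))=38473196/656355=58.62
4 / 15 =0.27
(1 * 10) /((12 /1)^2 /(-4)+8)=-5 /14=-0.36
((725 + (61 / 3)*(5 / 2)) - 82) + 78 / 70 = 145939 / 210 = 694.95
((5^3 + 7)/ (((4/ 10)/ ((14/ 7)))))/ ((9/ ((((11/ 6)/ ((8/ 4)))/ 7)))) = 605/ 63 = 9.60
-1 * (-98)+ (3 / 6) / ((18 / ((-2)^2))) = 883 / 9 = 98.11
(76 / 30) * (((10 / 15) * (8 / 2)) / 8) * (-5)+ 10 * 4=35.78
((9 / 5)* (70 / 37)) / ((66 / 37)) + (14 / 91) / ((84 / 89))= 12445 / 6006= 2.07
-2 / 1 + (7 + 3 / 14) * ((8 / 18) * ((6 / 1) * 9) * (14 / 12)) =200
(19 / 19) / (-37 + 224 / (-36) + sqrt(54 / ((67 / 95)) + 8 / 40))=-1172835 / 48609458 - 81 * sqrt(8615195) / 48609458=-0.03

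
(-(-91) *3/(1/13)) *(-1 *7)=-24843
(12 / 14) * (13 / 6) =13 / 7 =1.86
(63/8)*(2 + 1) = 189/8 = 23.62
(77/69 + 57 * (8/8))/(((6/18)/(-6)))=-24060/23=-1046.09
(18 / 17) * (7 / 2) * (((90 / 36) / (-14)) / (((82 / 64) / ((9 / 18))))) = -180 / 697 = -0.26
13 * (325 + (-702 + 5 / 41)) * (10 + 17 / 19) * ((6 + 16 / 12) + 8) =-637580424 / 779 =-818460.11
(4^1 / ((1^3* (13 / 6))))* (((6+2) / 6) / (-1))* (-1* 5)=160 / 13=12.31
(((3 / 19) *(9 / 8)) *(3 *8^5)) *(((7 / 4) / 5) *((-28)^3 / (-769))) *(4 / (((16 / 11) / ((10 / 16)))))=4381267968 / 14611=299860.92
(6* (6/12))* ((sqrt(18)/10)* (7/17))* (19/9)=133* sqrt(2)/170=1.11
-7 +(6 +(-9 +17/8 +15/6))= -43/8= -5.38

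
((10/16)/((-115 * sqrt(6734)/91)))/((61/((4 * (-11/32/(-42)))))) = -11 * sqrt(6734)/279073536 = -0.00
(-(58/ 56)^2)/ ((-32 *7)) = 841/ 175616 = 0.00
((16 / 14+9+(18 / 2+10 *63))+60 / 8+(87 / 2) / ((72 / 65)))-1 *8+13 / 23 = 5320565 / 7728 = 688.48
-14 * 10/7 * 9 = -180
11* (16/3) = 176/3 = 58.67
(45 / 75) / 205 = 3 / 1025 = 0.00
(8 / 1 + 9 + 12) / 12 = 29 / 12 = 2.42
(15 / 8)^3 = 3375 / 512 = 6.59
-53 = -53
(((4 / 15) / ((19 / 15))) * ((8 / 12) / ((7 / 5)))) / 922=20 / 183939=0.00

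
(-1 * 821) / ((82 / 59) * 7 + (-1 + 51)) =-48439 / 3524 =-13.75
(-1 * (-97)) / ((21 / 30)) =970 / 7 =138.57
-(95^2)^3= -735091890625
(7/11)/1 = 7/11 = 0.64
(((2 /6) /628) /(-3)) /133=-1 /751716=-0.00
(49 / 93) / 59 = 49 / 5487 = 0.01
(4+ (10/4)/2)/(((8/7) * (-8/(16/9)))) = -49/48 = -1.02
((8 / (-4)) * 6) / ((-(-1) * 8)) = -3 / 2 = -1.50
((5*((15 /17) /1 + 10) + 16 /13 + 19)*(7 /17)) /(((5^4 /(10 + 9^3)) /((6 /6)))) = 85333808 /2348125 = 36.34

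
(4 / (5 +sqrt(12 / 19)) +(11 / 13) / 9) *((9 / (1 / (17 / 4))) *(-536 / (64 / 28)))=-395086069 / 48152 +71757 *sqrt(57) / 463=-7034.88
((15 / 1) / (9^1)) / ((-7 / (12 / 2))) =-10 / 7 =-1.43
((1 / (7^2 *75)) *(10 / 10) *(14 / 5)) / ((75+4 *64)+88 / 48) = 4 / 1747375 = 0.00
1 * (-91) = -91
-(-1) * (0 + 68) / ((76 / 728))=12376 / 19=651.37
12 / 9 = 4 / 3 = 1.33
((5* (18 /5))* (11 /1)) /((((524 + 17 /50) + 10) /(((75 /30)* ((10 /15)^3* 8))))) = 176000 /80151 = 2.20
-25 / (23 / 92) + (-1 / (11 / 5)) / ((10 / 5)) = -2205 / 22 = -100.23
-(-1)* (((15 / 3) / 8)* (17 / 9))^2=1.39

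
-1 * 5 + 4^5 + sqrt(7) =sqrt(7) + 1019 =1021.65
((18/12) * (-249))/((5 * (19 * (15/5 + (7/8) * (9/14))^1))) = -1992/1805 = -1.10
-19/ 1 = -19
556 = 556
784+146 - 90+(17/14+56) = 12561/14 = 897.21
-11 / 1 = -11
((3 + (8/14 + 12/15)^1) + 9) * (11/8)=1287/70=18.39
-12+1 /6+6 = -35 /6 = -5.83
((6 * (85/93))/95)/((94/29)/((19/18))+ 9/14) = 13804/888057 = 0.02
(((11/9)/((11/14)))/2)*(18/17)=14/17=0.82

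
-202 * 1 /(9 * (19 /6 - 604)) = 404 /10815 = 0.04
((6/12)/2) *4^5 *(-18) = -4608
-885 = -885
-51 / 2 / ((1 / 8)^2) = -1632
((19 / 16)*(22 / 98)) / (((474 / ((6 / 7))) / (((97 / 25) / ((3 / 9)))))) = 60819 / 10838800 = 0.01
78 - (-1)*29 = 107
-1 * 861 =-861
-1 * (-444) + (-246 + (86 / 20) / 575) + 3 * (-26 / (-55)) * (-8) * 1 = 186.66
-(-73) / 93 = 73 / 93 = 0.78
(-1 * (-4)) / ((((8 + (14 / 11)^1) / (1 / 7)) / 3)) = 22 / 119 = 0.18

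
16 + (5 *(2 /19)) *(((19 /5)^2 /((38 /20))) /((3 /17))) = 116 /3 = 38.67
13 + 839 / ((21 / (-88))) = -73559 / 21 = -3502.81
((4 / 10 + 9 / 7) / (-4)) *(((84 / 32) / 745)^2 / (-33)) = 1239 / 7814752000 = 0.00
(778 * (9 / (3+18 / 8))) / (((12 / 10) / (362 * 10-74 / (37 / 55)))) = 27307800 / 7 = 3901114.29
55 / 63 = 0.87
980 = 980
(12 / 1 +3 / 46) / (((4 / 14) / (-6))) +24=-10551 / 46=-229.37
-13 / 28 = -0.46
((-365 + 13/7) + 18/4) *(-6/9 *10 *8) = 401680/21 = 19127.62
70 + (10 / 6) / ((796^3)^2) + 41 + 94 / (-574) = 24275228706175301346715 / 219018882070805139456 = 110.84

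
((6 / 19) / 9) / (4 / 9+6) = 3 / 551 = 0.01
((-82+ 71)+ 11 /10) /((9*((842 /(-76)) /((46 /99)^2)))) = 0.02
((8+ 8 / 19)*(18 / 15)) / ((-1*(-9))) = 64 / 57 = 1.12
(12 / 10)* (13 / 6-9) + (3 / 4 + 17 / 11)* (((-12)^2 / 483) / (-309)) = -7480953 / 912065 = -8.20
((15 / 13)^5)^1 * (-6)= -4556250 / 371293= -12.27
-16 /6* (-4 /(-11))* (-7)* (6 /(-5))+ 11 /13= -5219 /715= -7.30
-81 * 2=-162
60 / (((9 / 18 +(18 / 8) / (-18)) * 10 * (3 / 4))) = 64 / 3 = 21.33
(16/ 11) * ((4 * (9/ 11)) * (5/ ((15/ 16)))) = 3072/ 121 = 25.39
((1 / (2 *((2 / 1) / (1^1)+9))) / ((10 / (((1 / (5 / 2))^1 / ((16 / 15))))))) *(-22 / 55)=-3 / 4400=-0.00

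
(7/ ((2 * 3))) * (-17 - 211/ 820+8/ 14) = -95777/ 4920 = -19.47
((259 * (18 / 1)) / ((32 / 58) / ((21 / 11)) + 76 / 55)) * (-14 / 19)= -2055.98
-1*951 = -951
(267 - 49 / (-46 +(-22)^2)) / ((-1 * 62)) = -116897 / 27156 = -4.30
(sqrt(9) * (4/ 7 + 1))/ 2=33/ 14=2.36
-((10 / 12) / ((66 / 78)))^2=-4225 / 4356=-0.97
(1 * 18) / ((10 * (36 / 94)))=47 / 10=4.70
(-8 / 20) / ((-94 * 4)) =1 / 940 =0.00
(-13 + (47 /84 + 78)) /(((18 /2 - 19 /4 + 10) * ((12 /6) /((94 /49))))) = 258829 /58653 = 4.41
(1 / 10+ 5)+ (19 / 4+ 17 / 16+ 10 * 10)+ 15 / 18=26819 / 240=111.75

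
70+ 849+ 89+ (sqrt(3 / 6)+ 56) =sqrt(2) / 2+ 1064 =1064.71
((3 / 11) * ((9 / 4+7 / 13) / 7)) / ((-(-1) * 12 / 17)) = 2465 / 16016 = 0.15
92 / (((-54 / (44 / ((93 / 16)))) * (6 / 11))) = -178112 / 7533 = -23.64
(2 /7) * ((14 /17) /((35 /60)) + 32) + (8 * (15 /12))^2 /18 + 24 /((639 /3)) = 1156922 /76041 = 15.21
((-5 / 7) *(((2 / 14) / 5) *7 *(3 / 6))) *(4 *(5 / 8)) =-5 / 28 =-0.18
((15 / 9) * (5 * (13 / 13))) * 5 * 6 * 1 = 250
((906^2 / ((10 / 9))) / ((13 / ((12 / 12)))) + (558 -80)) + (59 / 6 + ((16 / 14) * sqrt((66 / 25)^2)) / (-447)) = 116569979077 / 2033850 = 57314.93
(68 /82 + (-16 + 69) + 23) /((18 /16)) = 2800 /41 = 68.29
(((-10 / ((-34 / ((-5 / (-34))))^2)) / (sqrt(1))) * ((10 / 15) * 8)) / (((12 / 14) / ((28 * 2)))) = -49000 / 751689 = -0.07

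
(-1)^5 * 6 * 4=-24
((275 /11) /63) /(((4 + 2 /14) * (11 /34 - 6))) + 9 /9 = 0.98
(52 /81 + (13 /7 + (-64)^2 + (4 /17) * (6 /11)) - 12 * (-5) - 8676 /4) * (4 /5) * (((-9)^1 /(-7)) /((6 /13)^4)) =602517743581 /13359654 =45099.80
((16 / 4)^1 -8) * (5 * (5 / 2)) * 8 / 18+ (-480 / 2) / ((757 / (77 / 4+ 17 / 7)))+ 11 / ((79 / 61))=-77618159 / 3767589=-20.60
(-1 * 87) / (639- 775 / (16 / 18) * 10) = 116 / 10773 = 0.01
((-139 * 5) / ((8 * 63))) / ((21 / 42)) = -695 / 252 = -2.76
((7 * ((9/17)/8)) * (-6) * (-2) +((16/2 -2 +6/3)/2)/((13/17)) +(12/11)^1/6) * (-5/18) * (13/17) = -29635/12716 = -2.33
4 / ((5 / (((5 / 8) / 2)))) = 1 / 4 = 0.25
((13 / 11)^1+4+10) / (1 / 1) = 167 / 11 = 15.18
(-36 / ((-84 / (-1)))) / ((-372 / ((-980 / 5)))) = -7 / 31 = -0.23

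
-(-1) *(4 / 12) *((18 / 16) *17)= 51 / 8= 6.38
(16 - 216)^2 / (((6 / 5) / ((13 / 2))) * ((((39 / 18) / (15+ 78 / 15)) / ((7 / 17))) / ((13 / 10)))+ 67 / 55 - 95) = -10110100000 / 23694239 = -426.69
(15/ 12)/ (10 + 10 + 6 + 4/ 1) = 1/ 24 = 0.04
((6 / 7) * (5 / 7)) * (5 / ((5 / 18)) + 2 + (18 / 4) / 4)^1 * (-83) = -210405 / 196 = -1073.49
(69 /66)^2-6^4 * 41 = -25717295 /484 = -53134.91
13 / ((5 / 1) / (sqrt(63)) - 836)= -0.02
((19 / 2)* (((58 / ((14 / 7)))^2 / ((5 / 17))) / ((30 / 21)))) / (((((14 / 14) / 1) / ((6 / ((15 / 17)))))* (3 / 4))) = 172402.76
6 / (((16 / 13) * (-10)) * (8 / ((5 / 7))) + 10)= -13 / 277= -0.05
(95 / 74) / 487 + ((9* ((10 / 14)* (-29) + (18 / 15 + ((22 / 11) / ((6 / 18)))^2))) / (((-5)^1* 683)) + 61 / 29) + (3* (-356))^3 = -152170752605755013961 / 124915816550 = -1218186429.94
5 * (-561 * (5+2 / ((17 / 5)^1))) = -15675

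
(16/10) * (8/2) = 32/5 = 6.40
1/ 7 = 0.14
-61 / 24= -2.54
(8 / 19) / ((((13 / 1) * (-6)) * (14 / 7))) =-2 / 741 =-0.00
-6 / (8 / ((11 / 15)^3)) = -1331 / 4500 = -0.30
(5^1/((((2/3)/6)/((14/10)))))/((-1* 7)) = -9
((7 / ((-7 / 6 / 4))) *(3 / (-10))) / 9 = 0.80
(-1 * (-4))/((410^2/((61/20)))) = 61/840500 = 0.00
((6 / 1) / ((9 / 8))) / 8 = 0.67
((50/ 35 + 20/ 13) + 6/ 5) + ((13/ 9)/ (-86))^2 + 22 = 7132675751/ 272579580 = 26.17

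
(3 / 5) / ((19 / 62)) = 186 / 95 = 1.96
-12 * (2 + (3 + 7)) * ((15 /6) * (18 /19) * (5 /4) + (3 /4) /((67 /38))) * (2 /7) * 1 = -177336 /1273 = -139.31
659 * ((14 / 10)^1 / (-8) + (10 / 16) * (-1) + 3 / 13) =-24383 / 65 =-375.12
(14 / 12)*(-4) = -14 / 3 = -4.67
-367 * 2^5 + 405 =-11339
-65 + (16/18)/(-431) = -252143/3879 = -65.00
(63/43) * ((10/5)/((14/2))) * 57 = 1026/43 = 23.86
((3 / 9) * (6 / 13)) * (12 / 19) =24 / 247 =0.10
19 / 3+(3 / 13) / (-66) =6.33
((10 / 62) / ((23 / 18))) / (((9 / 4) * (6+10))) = 5 / 1426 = 0.00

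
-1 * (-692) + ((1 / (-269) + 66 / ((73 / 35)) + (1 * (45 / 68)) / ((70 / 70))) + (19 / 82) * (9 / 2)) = 9927783093 / 13686989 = 725.34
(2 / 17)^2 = 4 / 289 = 0.01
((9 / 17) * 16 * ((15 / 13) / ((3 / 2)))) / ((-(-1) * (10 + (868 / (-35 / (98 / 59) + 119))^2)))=1353341520 / 18394660297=0.07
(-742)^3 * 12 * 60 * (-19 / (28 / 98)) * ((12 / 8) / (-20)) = -1466989890408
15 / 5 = 3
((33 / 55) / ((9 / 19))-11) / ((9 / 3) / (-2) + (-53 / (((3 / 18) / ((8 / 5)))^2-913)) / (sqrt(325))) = 16667742132224 * sqrt(13) / 4314185311948383 + 83983194438056420 / 12942555935845149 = 6.50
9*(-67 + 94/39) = -7557/13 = -581.31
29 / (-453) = -29 / 453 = -0.06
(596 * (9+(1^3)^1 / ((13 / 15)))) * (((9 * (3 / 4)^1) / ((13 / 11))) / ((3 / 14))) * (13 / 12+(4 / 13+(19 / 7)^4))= 8979430.48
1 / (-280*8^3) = -1 / 143360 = -0.00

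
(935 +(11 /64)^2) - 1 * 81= 3498105 /4096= 854.03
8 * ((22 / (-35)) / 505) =-176 / 17675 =-0.01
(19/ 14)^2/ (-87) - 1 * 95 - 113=-3547177/ 17052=-208.02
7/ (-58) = -7/ 58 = -0.12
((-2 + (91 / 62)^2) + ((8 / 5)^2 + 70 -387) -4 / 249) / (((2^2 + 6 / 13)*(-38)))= 97771651783 / 52739295600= 1.85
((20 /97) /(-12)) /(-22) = 5 /6402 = 0.00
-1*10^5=-100000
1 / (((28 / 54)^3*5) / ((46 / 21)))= 150903 / 48020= 3.14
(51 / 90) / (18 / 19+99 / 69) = 7429 / 31230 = 0.24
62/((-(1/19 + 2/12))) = -282.72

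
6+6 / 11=72 / 11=6.55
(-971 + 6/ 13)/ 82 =-12617/ 1066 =-11.84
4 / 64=1 / 16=0.06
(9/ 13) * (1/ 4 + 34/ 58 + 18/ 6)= 4005/ 1508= 2.66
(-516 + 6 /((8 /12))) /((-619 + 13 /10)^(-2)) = -19344751803 /100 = -193447518.03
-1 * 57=-57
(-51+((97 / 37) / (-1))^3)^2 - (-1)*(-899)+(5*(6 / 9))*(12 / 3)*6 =10120518263605 / 2565726409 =3944.50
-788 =-788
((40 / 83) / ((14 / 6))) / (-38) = -60 / 11039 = -0.01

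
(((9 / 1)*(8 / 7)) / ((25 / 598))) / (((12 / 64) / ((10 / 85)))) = 459264 / 2975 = 154.37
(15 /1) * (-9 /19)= -135 /19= -7.11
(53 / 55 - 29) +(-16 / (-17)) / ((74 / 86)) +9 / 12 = -3624527 / 138380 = -26.19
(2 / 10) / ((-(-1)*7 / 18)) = 18 / 35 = 0.51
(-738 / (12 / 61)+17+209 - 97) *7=-50715 / 2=-25357.50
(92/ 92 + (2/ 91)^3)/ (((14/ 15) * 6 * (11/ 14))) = 3767895/ 16578562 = 0.23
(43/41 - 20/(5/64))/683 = -10453/28003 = -0.37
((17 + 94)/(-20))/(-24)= 37/160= 0.23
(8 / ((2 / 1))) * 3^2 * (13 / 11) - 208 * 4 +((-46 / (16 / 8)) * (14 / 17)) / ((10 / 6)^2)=-3722578 / 4675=-796.27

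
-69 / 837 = -23 / 279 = -0.08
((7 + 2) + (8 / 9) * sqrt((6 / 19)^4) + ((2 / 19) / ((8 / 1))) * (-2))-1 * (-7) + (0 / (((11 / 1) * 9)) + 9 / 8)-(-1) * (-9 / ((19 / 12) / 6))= -16.92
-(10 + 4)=-14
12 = 12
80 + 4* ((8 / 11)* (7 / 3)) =2864 / 33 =86.79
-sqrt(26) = -5.10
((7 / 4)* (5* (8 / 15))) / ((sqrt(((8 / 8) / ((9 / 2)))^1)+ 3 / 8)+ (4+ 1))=2064 / 2359 - 128* sqrt(2) / 2359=0.80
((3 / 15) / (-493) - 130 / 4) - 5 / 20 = -322919 / 9860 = -32.75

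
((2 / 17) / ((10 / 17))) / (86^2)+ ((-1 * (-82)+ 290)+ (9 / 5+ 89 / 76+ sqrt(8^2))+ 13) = 13910860 / 35131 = 395.97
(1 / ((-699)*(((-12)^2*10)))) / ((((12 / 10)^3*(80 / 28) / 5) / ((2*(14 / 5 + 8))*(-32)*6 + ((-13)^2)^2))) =-4272415 / 173933568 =-0.02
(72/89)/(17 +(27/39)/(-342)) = 3952/83037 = 0.05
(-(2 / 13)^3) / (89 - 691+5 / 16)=128 / 21150519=0.00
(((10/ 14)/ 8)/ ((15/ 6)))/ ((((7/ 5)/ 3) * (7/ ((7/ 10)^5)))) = 147/ 80000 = 0.00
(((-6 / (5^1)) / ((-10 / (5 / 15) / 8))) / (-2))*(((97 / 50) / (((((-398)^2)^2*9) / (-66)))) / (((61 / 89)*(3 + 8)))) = 8633 / 717469434457500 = 0.00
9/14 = 0.64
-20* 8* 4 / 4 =-160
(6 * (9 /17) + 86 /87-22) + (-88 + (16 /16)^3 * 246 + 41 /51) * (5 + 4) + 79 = 2204302 /1479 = 1490.40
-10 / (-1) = 10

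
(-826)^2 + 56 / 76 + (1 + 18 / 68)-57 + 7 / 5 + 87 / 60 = 4407166081 / 6460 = 682223.85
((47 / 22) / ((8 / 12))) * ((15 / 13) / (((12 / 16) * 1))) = 4.93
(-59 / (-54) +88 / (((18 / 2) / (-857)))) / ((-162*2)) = 25.86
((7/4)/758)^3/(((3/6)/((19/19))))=0.00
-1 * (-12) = 12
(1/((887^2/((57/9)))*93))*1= 19/219508551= 0.00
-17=-17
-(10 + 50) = -60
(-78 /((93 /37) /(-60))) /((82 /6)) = 173160 /1271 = 136.24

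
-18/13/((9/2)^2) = -8/117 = -0.07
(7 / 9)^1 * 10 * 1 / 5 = 14 / 9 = 1.56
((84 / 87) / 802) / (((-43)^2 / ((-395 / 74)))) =-2765 / 795574777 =-0.00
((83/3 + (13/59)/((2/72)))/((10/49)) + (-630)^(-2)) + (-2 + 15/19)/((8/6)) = 19301573069/111231225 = 173.53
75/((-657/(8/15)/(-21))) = 280/219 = 1.28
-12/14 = -6/7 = -0.86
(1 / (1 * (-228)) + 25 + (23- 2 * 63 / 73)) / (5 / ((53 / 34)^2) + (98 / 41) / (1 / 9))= 88692913759 / 45180437592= 1.96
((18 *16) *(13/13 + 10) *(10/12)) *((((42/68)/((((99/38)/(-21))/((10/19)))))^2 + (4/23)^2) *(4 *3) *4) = 1469634094080/1681691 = 873902.57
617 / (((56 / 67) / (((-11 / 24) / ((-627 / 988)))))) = 537407 / 1008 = 533.14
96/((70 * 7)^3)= 12/14706125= 0.00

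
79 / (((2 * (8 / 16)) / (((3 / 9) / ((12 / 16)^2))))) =1264 / 27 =46.81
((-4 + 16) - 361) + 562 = 213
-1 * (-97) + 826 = 923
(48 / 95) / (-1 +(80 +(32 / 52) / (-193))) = 0.01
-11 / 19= -0.58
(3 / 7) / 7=3 / 49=0.06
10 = 10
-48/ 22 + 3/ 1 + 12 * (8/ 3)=361/ 11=32.82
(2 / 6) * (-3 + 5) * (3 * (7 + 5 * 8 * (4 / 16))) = 34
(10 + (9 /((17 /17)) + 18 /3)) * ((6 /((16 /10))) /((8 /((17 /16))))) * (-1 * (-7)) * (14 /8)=312375 /2048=152.53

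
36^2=1296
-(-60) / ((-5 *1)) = -12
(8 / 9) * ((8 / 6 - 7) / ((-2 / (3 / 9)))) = 68 / 81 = 0.84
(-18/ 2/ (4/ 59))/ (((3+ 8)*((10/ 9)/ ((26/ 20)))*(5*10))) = -0.28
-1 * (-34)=34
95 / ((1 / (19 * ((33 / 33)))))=1805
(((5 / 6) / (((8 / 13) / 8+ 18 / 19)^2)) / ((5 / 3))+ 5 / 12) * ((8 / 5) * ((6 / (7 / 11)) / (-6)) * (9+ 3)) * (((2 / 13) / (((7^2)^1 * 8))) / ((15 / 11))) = -0.01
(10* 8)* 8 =640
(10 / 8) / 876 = 5 / 3504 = 0.00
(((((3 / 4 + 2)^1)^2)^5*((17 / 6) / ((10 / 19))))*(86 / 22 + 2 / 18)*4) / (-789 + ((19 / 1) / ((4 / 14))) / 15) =-151561803734407 / 55530749952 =-2729.33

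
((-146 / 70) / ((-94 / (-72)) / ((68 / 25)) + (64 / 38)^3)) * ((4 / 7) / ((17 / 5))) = -288407232 / 4325494061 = -0.07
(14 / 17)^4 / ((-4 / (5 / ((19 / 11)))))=-528220 / 1586899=-0.33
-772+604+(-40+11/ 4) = -821/ 4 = -205.25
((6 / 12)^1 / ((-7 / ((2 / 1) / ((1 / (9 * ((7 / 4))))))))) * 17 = -153 / 4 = -38.25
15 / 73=0.21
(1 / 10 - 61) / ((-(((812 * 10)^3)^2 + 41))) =203 / 955465303276598613333470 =0.00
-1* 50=-50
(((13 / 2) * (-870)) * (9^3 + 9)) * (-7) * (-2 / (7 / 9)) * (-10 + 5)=375605100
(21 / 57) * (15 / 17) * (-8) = -840 / 323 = -2.60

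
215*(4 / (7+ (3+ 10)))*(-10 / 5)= -86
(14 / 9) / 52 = 7 / 234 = 0.03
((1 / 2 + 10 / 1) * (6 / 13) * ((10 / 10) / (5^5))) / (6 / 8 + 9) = 84 / 528125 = 0.00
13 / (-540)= -13 / 540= -0.02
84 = 84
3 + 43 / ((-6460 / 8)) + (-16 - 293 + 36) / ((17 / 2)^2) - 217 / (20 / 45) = -53710963 / 109820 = -489.08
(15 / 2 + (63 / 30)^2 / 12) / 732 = 1049 / 97600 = 0.01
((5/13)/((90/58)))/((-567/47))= -1363/66339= -0.02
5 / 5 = 1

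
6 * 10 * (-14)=-840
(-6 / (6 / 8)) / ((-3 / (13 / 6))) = 52 / 9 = 5.78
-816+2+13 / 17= -13825 / 17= -813.24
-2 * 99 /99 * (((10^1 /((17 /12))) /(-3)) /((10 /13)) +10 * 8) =-2616 /17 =-153.88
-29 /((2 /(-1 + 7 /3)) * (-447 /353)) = 20474 /1341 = 15.27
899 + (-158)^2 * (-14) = -348597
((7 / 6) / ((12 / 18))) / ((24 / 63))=147 / 32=4.59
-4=-4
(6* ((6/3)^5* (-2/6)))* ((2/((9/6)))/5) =-256/15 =-17.07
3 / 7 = 0.43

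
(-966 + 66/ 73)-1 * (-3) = -70233/ 73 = -962.10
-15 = -15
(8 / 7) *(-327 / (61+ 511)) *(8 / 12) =-436 / 1001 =-0.44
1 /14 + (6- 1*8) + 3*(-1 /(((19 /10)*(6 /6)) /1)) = -933 /266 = -3.51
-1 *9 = -9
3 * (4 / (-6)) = -2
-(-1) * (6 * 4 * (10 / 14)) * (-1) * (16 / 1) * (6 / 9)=-1280 / 7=-182.86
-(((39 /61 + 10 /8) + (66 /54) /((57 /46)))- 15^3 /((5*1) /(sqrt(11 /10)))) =-359957 /125172 + 135*sqrt(110) /2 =705.07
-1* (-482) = 482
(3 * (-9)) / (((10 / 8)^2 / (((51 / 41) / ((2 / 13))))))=-143208 / 1025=-139.72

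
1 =1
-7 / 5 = -1.40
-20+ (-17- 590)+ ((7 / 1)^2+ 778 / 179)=-102684 / 179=-573.65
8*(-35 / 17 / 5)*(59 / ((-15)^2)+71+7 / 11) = -9965144 / 42075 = -236.84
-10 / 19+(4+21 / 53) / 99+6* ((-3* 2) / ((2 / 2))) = -3636991 / 99693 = -36.48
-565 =-565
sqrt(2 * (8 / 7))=4 * sqrt(7) / 7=1.51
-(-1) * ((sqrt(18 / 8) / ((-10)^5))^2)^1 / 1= 9 / 40000000000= 0.00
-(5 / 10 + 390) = -781 / 2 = -390.50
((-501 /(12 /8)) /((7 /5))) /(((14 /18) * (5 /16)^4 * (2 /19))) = -1871511552 /6125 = -305552.91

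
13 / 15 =0.87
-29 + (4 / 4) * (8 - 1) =-22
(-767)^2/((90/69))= 13530647/30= 451021.57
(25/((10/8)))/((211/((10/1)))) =0.95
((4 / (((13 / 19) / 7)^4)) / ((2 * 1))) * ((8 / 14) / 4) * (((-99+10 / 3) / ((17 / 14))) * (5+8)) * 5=-1796050138540 / 112047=-16029435.31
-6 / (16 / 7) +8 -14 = -69 / 8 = -8.62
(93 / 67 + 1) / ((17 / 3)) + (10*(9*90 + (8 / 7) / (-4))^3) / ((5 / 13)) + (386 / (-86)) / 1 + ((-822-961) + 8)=231875570976720898 / 16799111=13802847720.73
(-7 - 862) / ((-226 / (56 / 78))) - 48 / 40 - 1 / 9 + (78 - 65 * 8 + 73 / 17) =-490258382 / 1123785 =-436.26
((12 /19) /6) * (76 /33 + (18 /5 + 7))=4258 /3135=1.36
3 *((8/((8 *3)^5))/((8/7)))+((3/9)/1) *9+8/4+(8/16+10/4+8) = 42467335/2654208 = 16.00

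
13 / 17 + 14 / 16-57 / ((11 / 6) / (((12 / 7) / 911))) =15084637 / 9539992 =1.58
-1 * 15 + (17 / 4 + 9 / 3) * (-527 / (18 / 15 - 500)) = -2525 / 344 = -7.34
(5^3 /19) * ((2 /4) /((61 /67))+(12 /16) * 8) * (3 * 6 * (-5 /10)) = -898875 /2318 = -387.78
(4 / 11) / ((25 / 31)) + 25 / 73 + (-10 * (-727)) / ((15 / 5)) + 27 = 147619106 / 60225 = 2451.13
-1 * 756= -756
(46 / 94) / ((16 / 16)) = 23 / 47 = 0.49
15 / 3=5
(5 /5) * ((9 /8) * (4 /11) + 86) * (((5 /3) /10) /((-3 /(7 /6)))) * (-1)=13307 /2376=5.60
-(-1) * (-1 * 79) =-79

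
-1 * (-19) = 19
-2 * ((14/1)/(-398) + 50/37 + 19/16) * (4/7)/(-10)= 294953/1030820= 0.29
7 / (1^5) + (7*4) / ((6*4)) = 49 / 6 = 8.17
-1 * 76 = -76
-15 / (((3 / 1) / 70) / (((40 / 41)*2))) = -682.93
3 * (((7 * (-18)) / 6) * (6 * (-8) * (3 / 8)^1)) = 1134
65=65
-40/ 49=-0.82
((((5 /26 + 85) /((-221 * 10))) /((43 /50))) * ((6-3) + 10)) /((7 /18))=-99675 /66521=-1.50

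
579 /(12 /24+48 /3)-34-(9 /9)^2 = 1 /11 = 0.09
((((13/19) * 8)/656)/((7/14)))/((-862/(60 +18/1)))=-507/335749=-0.00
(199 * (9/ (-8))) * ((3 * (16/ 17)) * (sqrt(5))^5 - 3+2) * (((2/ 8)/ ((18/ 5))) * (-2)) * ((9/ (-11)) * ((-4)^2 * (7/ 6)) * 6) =62685/ 22 - 37611000 * sqrt(5)/ 187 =-446887.33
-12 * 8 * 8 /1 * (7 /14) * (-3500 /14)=96000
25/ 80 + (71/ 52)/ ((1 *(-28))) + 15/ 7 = 219/ 91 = 2.41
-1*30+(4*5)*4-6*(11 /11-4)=68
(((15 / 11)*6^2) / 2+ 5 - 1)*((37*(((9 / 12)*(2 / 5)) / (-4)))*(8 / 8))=-17427 / 220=-79.21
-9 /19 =-0.47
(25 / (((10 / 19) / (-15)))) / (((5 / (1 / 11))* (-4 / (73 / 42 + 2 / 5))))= 8531 / 1232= 6.92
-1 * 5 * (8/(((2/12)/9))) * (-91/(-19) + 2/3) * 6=-1343520/19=-70711.58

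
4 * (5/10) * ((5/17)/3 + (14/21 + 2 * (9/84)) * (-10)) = -6220/357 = -17.42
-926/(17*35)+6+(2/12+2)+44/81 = 689533/96390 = 7.15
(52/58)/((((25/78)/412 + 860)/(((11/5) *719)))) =6608254224/4007362825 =1.65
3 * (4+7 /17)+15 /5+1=293 /17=17.24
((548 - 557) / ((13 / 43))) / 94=-387 / 1222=-0.32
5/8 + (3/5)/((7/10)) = 1.48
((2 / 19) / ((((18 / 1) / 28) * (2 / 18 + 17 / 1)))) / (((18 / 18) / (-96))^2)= 18432 / 209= 88.19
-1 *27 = -27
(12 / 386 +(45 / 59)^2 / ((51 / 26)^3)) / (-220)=-178512759 / 363078708190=-0.00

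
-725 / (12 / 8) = -1450 / 3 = -483.33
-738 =-738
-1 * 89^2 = -7921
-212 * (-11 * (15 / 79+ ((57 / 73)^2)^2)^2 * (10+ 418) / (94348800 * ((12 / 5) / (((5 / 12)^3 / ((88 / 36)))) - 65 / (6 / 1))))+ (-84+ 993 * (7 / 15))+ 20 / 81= 74226496505184850127742796792399 / 195514528281213064013321327460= 379.65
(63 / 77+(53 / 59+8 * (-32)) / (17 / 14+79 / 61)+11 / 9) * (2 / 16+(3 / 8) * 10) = -9663952183 / 25034526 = -386.02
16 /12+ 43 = 133 /3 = 44.33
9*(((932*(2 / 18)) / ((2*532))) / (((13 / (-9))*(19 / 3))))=-6291 / 65702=-0.10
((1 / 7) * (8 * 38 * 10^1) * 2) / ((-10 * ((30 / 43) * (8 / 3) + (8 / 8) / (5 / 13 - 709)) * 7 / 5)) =-24575360 / 736401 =-33.37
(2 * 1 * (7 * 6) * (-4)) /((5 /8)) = -2688 /5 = -537.60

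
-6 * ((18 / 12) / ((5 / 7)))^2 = -1323 / 50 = -26.46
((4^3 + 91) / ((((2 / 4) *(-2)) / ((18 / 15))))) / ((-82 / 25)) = 2325 / 41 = 56.71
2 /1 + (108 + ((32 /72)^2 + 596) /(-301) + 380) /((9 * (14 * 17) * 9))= 475941736 /235008459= 2.03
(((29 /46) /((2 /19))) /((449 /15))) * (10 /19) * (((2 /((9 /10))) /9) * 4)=29000 /278829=0.10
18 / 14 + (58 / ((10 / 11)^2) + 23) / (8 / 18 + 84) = 635517 / 266000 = 2.39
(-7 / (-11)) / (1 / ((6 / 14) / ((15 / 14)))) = 14 / 55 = 0.25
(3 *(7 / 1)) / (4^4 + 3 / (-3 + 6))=0.08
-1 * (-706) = 706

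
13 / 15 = 0.87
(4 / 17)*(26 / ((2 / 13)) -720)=-2204 / 17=-129.65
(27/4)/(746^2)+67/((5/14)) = 2088048167/11130320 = 187.60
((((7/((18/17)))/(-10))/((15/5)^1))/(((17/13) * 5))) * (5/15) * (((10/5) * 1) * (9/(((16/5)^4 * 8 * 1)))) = -2275/9437184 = -0.00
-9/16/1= -0.56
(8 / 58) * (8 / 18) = 16 / 261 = 0.06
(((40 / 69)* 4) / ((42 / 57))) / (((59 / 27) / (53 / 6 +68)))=1051080 / 9499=110.65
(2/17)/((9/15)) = 10/51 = 0.20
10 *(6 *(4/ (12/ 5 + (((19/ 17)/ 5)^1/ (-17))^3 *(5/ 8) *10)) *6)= 695161987200/ 1158596453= 600.00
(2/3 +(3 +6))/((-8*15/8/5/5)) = -145/9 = -16.11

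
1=1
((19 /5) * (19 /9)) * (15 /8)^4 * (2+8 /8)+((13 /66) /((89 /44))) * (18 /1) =109074351 /364544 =299.21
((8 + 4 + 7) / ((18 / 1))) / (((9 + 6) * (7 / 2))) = 19 / 945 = 0.02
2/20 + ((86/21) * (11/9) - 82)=-145331/1890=-76.89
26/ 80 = 13/ 40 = 0.32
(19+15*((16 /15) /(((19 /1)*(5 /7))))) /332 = 1917 /31540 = 0.06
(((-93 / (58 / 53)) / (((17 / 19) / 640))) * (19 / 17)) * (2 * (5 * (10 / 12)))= -4744984000 / 8381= -566159.65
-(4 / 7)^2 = -16 / 49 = -0.33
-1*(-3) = 3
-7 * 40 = -280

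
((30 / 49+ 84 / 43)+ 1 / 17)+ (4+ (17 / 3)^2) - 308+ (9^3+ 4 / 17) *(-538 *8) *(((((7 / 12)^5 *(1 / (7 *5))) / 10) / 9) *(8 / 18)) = -168740957446451 / 564020301600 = -299.18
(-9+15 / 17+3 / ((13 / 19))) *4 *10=-33000 / 221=-149.32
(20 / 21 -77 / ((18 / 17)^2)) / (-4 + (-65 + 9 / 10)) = 768055 / 772254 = 0.99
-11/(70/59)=-649/70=-9.27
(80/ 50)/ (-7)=-8/ 35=-0.23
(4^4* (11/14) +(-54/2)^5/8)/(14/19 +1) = -1908190615/1848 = -1032570.68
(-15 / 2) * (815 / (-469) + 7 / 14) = 9.28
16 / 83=0.19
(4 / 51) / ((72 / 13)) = 13 / 918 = 0.01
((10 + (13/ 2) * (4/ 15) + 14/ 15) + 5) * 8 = 141.33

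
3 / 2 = 1.50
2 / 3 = 0.67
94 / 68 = 47 / 34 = 1.38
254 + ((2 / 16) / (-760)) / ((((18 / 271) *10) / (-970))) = 27824047 / 109440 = 254.24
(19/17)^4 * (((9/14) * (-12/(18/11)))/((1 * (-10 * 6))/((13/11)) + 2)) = 55907709/370666198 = 0.15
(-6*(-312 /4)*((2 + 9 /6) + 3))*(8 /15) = 8112 /5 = 1622.40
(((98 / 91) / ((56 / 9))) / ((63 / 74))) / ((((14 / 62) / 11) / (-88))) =-555148 / 637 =-871.50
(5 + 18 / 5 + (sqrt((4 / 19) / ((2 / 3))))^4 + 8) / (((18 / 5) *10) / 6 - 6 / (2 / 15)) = -30143 / 70395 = -0.43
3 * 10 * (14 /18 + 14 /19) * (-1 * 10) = -25900 /57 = -454.39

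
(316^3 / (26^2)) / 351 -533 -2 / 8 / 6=-189846997 / 474552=-400.06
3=3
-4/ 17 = -0.24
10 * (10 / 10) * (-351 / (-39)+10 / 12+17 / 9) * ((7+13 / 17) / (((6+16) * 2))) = 1055 / 51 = 20.69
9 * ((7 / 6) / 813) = 7 / 542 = 0.01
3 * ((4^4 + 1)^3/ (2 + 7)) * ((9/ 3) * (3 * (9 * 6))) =2749884066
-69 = -69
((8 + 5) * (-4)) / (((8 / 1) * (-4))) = 13 / 8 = 1.62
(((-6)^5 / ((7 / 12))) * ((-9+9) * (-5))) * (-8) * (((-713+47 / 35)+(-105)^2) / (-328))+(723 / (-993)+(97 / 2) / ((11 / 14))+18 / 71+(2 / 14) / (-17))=1884046513 / 30762809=61.24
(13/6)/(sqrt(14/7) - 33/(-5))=715/2078 - 325 * sqrt(2)/6234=0.27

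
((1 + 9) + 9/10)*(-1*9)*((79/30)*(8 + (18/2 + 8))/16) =-25833/64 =-403.64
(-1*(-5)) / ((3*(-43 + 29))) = -0.12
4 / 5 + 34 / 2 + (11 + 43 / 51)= 7559 / 255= 29.64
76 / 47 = 1.62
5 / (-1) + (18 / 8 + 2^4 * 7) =437 / 4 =109.25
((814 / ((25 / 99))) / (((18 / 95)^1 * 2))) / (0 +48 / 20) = 85063 / 24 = 3544.29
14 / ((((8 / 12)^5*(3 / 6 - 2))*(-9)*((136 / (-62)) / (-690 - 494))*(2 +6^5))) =72261 / 132226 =0.55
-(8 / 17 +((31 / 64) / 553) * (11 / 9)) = -2554021 / 5414976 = -0.47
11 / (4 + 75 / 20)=1.42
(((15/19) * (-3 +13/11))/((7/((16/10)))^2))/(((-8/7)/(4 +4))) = 768/1463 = 0.52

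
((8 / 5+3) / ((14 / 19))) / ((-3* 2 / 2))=-437 / 210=-2.08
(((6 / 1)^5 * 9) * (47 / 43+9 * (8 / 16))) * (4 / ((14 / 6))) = 201973824 / 301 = 671009.38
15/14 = 1.07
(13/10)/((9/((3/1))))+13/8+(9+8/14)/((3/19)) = 52649/840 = 62.68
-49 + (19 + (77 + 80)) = 127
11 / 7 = 1.57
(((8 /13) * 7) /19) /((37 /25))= 1400 /9139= 0.15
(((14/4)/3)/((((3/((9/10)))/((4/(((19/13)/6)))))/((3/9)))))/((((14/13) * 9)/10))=1.98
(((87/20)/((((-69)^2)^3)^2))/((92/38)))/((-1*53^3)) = -551/531720335706750789291472159080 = -0.00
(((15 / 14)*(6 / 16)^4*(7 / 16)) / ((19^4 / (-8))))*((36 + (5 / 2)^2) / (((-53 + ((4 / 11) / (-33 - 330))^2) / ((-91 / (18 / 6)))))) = -99307429476255 / 7217201258856513536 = -0.00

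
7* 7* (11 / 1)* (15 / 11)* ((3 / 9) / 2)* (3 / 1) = 735 / 2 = 367.50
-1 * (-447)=447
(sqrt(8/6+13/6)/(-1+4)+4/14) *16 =32/7+8 *sqrt(14)/3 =14.55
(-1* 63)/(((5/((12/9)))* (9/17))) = -476/15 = -31.73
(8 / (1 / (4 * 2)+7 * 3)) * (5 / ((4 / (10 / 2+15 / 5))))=640 / 169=3.79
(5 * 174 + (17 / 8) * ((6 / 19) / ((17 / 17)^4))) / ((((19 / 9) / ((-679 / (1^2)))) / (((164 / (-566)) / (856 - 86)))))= 2368458603 / 22475860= 105.38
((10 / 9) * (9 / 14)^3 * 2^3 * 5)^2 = 16402500 / 117649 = 139.42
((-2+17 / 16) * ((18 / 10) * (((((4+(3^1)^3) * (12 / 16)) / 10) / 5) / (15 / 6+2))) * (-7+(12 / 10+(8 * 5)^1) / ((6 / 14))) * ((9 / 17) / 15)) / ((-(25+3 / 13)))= 4849299 / 223040000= 0.02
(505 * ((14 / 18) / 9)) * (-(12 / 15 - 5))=183.30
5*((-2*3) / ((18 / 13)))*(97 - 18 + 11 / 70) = -24011 / 14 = -1715.07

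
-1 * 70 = -70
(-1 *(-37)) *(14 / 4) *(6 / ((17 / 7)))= 5439 / 17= 319.94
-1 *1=-1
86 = 86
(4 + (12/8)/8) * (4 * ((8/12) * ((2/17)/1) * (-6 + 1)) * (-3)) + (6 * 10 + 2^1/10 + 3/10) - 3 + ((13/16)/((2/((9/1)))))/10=421989/5440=77.57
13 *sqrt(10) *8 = 104 *sqrt(10) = 328.88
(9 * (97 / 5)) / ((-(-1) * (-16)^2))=873 / 1280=0.68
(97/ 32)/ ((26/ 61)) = 5917/ 832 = 7.11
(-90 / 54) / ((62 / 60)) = -50 / 31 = -1.61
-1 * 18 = -18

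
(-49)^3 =-117649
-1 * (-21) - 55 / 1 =-34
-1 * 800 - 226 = -1026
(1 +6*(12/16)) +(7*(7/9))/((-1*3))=199/54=3.69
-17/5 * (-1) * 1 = 17/5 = 3.40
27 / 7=3.86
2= 2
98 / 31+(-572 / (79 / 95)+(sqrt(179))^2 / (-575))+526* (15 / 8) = 1696861491 / 5632700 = 301.25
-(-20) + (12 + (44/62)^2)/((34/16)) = 422868/16337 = 25.88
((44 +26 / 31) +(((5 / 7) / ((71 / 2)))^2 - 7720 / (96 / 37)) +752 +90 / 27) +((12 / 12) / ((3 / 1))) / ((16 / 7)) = -2175.10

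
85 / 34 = 5 / 2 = 2.50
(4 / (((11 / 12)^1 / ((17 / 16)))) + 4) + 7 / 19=1882 / 209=9.00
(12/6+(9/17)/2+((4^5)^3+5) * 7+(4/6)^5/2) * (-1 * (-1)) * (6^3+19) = 14593214465045635/8262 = 1766305309252.68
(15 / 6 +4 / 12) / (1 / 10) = 85 / 3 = 28.33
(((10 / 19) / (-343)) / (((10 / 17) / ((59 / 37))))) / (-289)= 59 / 4099193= 0.00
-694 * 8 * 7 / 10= -19432 / 5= -3886.40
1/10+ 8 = 81/10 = 8.10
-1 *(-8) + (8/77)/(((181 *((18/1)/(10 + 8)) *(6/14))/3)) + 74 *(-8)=-584.00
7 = 7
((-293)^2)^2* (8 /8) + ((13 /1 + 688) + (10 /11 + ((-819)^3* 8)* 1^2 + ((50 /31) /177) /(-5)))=179575681333270 /60357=2975225430.91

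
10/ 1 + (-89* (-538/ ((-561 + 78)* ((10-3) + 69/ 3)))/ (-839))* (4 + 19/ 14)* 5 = 57331705/ 5673318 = 10.11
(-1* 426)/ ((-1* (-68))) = -213/ 34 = -6.26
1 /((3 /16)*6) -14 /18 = 1 /9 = 0.11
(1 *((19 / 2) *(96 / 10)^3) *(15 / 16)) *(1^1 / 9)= 21888 / 25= 875.52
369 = 369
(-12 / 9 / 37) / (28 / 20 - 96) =20 / 52503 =0.00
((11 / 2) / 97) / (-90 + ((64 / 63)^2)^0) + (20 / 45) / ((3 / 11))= 759407 / 466182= 1.63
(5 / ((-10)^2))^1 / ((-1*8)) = -1 / 160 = -0.01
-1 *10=-10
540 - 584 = -44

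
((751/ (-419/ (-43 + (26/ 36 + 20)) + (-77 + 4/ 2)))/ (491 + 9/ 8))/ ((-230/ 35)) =1204604/ 291483669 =0.00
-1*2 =-2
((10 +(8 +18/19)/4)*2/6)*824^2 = 52620640/19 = 2769507.37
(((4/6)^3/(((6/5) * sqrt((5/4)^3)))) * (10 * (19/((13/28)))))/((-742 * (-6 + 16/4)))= 1216 * sqrt(5)/55809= 0.05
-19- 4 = -23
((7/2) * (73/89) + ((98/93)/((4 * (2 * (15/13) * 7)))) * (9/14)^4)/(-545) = -870197533/165041172800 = -0.01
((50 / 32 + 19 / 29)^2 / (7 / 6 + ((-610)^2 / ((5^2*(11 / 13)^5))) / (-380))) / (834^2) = -5400034393215 / 68073120408059639296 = -0.00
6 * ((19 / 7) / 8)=57 / 28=2.04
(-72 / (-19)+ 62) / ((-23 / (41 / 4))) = -25625 / 874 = -29.32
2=2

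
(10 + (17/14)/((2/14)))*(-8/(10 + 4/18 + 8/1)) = -333/41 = -8.12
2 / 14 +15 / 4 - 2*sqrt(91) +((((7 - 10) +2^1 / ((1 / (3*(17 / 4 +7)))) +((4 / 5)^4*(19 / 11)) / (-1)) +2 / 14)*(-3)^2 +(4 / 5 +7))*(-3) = -336059191 / 192500 - 2*sqrt(91) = -1764.84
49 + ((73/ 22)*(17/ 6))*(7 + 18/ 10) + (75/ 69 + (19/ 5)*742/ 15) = 553369/ 1725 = 320.79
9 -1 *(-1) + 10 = 20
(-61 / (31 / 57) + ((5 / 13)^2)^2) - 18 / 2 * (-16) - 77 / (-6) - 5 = 39.69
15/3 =5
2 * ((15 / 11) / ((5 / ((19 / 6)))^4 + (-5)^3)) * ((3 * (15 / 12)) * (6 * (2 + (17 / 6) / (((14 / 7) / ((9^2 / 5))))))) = -1755814833 / 136225100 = -12.89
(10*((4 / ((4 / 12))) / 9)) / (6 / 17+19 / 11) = 7480 / 1167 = 6.41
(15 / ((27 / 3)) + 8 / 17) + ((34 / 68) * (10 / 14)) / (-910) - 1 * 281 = -36237707 / 129948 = -278.86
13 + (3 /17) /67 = 14810 /1139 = 13.00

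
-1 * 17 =-17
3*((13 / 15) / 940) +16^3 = 19251213 / 4700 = 4096.00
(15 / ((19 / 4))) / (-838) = -30 / 7961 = -0.00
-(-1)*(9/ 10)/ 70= 9/ 700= 0.01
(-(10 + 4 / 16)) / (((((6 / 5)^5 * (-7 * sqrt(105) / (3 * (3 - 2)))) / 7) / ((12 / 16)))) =25625 * sqrt(105) / 290304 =0.90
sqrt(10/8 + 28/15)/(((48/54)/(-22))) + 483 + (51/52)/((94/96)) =295725/611- 33 * sqrt(2805)/40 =440.31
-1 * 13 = -13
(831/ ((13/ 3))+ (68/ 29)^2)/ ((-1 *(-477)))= 2156725/ 5215041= 0.41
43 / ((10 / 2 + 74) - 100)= -43 / 21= -2.05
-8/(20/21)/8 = -21/20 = -1.05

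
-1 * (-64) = 64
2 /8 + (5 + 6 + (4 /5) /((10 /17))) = 1261 /100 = 12.61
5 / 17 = 0.29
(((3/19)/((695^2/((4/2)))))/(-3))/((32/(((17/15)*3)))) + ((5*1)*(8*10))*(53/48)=972812349949/2202594000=441.67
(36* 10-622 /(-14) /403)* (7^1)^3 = 49777679 /403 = 123517.81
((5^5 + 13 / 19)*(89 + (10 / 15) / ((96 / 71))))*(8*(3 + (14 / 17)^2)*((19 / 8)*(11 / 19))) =745753382759 / 65892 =11317813.74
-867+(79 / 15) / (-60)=-867.09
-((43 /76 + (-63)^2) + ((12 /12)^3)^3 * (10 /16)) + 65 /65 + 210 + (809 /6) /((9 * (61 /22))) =-939738211 /250344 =-3753.79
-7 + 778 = 771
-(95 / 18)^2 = -27.85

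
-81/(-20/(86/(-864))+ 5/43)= -0.40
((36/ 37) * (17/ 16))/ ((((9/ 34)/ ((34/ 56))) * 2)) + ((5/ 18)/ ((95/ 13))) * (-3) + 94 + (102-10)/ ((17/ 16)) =181.66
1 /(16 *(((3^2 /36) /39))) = 39 /4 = 9.75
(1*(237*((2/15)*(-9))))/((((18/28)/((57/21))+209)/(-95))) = 1026684/7951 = 129.13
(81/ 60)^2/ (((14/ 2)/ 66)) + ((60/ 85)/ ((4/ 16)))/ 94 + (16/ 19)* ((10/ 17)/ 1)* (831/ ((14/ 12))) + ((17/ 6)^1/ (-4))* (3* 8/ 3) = 23233067351/ 63760200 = 364.38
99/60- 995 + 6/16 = -992.98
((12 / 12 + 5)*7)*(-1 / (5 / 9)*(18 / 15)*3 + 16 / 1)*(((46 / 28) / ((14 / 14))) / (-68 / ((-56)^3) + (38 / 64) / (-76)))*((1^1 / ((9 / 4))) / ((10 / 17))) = -4085618432 / 61125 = -66840.38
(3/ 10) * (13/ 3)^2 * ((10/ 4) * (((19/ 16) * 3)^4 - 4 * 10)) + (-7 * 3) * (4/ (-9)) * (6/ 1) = 1384981001/ 786432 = 1761.09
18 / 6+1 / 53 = 160 / 53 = 3.02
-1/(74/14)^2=-0.04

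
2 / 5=0.40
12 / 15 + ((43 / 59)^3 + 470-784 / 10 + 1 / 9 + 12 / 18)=3637348462 / 9242055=393.56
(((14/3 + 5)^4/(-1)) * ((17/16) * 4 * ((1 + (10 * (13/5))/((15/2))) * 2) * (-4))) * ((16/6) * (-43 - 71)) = -489800579872/1215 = -403128049.28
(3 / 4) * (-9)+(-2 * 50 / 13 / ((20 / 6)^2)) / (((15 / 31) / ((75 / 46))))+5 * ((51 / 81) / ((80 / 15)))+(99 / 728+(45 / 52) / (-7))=-2555845 / 301392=-8.48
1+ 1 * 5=6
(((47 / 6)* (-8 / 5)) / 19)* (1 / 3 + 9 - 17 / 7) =-5452 / 1197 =-4.55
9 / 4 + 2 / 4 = 11 / 4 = 2.75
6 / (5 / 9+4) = 54 / 41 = 1.32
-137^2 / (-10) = 18769 / 10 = 1876.90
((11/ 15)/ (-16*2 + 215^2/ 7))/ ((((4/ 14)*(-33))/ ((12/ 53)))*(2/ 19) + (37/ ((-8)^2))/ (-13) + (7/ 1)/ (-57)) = -0.00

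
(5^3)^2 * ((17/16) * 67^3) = 79890171875/16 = 4993135742.19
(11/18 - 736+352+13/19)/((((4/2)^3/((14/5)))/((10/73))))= -916195/49932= -18.35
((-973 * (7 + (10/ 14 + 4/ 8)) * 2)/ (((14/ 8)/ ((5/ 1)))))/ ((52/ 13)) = -79925/ 7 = -11417.86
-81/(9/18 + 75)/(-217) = 162/32767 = 0.00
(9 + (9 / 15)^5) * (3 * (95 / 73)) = 1616976 / 45625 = 35.44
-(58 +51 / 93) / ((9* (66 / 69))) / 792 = -115 / 13392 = -0.01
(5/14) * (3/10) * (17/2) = 51/56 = 0.91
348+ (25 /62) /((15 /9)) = 21591 /62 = 348.24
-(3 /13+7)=-94 /13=-7.23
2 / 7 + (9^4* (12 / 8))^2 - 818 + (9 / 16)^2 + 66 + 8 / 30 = 2603445495673 / 26880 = 96854371.12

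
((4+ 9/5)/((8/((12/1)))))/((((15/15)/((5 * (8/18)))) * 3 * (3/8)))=464/27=17.19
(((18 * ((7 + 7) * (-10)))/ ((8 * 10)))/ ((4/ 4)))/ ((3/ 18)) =-189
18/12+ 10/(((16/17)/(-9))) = -753/8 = -94.12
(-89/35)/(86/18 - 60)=801/17395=0.05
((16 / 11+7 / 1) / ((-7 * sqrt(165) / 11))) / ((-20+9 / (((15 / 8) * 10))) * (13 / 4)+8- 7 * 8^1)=155 * sqrt(165) / 214522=0.01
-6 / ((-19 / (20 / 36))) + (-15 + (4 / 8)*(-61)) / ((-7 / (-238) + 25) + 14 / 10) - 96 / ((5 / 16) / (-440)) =34616264003 / 256101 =135166.45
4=4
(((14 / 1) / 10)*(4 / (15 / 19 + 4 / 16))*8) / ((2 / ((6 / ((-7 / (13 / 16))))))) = -5928 / 395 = -15.01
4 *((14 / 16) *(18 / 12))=21 / 4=5.25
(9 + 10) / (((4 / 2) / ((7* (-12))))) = -798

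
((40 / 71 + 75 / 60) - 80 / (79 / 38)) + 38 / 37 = -29586407 / 830132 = -35.64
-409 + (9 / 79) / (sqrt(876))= -409 + 3 * sqrt(219) / 11534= -409.00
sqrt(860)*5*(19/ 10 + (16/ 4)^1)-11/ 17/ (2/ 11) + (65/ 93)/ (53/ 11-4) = -76967/ 28458 + 59*sqrt(215) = 862.41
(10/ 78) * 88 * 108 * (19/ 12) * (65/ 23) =125400/ 23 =5452.17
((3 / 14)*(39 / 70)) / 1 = 117 / 980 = 0.12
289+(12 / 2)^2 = 325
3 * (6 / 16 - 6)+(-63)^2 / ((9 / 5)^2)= 1208.12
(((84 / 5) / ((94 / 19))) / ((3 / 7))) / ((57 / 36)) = 5.00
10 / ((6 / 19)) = 95 / 3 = 31.67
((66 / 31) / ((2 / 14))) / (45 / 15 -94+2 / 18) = -2079 / 12679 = -0.16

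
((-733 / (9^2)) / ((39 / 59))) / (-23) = 43247 / 72657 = 0.60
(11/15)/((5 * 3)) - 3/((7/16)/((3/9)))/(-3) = 0.81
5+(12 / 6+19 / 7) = 68 / 7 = 9.71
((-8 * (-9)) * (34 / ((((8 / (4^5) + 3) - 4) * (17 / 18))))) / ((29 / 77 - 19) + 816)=-157696 / 48133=-3.28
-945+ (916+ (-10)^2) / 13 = -11269 / 13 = -866.85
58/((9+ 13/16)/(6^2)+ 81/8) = 5.58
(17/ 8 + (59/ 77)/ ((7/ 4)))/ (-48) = -11051/ 206976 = -0.05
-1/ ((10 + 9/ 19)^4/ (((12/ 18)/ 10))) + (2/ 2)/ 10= 4704456961/ 47047176030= 0.10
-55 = -55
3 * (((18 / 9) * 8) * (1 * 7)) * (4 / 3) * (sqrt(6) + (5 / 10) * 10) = 448 * sqrt(6) + 2240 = 3337.37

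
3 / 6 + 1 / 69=71 / 138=0.51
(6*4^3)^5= 8349416423424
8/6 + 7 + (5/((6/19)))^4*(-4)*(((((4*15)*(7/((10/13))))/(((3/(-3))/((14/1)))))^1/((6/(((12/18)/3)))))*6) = 103768098275/243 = 427029211.01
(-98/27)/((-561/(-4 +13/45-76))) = -20678/40095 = -0.52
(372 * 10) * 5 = 18600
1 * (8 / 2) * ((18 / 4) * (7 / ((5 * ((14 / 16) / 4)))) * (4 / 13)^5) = 589824 / 1856465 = 0.32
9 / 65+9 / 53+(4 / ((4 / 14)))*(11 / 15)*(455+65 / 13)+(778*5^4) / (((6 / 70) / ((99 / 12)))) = 967485920767 / 20670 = 46806285.47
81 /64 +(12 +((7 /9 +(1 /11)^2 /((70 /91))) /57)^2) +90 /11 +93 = 705557275364329 /6164891726400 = 114.45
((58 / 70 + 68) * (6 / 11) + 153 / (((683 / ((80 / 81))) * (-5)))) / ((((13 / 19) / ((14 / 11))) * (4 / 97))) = 7434328417 / 4395105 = 1691.50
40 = 40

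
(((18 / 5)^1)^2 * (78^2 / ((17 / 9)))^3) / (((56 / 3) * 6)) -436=3324452430630724 / 859775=3866653985.79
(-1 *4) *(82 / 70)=-4.69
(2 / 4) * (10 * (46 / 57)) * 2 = 460 / 57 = 8.07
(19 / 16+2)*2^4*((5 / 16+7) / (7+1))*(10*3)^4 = 302079375 / 8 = 37759921.88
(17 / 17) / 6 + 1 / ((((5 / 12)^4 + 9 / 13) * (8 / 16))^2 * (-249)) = 2566620106091 / 18887732154498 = 0.14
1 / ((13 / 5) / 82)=410 / 13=31.54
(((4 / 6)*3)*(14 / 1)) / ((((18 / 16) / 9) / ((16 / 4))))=896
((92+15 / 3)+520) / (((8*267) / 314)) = 96869 / 1068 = 90.70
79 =79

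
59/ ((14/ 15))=885/ 14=63.21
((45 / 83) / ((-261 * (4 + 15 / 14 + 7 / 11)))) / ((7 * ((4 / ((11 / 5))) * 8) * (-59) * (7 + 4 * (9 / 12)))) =121 / 19972708320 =0.00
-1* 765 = -765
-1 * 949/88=-949/88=-10.78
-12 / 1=-12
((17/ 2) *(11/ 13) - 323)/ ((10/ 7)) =-57477/ 260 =-221.07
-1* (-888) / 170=444 / 85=5.22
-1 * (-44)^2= -1936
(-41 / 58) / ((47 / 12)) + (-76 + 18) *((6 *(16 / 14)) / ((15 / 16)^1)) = -20246434 / 47705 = -424.41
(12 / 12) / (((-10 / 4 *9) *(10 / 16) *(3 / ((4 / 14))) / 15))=-32 / 315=-0.10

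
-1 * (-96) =96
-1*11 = -11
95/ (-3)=-95/ 3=-31.67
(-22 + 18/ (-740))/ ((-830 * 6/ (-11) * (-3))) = 89639/ 5527800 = 0.02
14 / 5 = 2.80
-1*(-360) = 360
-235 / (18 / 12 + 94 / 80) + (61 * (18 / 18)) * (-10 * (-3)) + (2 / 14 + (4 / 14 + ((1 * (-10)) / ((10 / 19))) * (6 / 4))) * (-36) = 2061788 / 749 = 2752.72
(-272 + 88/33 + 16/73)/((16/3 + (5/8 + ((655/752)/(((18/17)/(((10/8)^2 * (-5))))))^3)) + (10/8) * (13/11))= 2195245382554072645632/2104636405897213936049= 1.04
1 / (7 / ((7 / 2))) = 1 / 2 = 0.50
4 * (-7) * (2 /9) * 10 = -560 /9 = -62.22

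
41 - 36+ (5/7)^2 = 270/49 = 5.51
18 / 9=2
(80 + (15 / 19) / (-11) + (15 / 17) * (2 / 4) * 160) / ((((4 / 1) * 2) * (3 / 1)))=534785 / 85272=6.27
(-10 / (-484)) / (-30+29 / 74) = -0.00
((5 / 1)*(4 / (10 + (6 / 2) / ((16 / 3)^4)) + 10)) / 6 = 17045435 / 1966809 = 8.67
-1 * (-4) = 4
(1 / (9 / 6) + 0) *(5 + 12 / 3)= 6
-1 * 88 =-88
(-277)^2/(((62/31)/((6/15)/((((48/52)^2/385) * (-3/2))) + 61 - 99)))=-1313370293/216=-6080418.02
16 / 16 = 1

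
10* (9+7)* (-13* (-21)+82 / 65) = 43881.85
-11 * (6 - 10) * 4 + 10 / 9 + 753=8371 / 9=930.11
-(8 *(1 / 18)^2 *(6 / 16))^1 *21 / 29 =-7 / 1044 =-0.01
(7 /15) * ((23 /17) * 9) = 483 /85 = 5.68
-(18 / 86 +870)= -37419 / 43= -870.21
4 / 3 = 1.33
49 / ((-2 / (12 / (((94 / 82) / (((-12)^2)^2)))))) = -249951744 / 47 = -5318122.21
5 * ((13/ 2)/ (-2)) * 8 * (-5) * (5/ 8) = 1625/ 4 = 406.25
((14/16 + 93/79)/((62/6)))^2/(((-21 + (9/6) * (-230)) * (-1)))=5046627/46829268608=0.00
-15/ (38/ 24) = -180/ 19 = -9.47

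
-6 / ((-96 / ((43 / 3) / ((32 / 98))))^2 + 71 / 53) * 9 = -12705703038 / 1440585071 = -8.82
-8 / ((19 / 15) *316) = -30 / 1501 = -0.02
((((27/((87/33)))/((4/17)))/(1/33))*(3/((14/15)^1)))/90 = 166617/3248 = 51.30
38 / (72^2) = 19 / 2592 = 0.01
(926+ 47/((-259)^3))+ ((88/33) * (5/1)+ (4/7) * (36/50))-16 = 1203684153577/1303048425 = 923.74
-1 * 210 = -210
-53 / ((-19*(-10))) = -53 / 190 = -0.28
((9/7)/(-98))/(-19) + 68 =886321/13034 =68.00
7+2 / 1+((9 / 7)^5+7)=327961 / 16807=19.51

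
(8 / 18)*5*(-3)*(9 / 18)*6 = -20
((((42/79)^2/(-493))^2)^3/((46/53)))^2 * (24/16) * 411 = 393013798381999281024838765346466939235467264/380775409920487546012051396003156059528361303248946375494413287556705940842509249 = 0.00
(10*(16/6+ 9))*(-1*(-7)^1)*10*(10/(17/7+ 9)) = 42875/6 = 7145.83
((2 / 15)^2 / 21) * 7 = 4 / 675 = 0.01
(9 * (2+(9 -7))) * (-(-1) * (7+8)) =540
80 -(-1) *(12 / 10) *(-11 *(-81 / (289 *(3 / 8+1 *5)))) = 5013568 / 62135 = 80.69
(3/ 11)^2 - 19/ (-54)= 2785/ 6534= 0.43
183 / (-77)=-183 / 77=-2.38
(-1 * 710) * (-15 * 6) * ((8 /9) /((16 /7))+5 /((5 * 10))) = 31240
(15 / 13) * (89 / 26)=1335 / 338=3.95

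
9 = 9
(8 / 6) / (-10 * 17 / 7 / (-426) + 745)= 0.00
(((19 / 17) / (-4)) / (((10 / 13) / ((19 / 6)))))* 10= -4693 / 408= -11.50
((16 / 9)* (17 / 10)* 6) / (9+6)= 272 / 225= 1.21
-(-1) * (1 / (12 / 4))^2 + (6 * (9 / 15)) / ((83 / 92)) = 15319 / 3735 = 4.10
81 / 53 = 1.53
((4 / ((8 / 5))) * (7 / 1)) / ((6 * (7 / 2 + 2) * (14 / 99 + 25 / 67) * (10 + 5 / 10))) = 335 / 3413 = 0.10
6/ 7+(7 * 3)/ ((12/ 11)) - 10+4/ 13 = 3791/ 364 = 10.41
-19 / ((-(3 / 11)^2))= 2299 / 9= 255.44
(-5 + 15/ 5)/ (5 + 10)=-2/ 15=-0.13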